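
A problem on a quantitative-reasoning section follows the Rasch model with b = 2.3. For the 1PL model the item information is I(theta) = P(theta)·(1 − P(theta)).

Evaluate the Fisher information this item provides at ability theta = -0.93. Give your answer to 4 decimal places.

P = 1/(1+e^{3.2300}) = 0.0381
P(1−P) = 0.0381 × 0.9619 = 0.0366
I = P(1−P) = 0.03660

0.0366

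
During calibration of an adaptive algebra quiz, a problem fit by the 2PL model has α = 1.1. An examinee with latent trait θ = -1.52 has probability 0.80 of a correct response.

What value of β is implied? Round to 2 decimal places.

P(θ) = 1 / (1 + exp(−α(θ − β)))
logit(0.80) = ln(0.80/0.20) = 1.3863
β = θ − logit/(α) = -1.52 − 1.3863/1.1000 = -2.7803

-2.78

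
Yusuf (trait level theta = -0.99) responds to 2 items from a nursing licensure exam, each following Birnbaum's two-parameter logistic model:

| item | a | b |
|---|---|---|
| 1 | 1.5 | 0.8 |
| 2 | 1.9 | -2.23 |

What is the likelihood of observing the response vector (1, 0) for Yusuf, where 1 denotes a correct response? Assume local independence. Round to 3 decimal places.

P(theta) = 1 / (1 + exp(−a(theta − b)))
P_1 = 1/(1+e^{2.6850}) = 0.0639
P_2 = 1/(1+e^{-2.3560}) = 0.9134
L = P_1 × (1−P_2) = 0.0639 × 0.0866 = 0.00553

0.006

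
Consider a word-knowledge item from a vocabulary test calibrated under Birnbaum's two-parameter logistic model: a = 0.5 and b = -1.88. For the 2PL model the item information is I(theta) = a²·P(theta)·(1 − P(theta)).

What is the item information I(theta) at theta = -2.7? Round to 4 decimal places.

0.0599

P = 1/(1+e^{0.4100}) = 0.3989
P(1−P) = 0.3989 × 0.6011 = 0.2398
I = a² × P(1−P) = 0.5² × 0.2398 = 0.05995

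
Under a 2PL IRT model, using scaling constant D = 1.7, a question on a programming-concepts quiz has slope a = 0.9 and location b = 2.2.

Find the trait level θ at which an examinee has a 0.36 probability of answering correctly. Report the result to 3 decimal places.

1.824

P(θ) = 1 / (1 + exp(−D·a(θ − b)))
logit = ln(0.3600/0.6400) = -0.5754
θ = b + logit/(1.7·a) = 2.2 + (-0.5754)/1.5300 = 1.8239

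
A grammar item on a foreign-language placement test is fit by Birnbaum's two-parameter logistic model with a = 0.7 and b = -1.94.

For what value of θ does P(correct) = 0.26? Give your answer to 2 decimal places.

-3.43

P(θ) = 1 / (1 + exp(−a(θ − b)))
logit = ln(0.2600/0.7400) = -1.0460
θ = b + logit/(a) = -1.94 + (-1.0460)/0.7000 = -3.4342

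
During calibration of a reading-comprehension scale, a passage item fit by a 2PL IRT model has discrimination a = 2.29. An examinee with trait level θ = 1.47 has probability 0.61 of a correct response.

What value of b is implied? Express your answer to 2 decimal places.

1.27

P(θ) = 1 / (1 + exp(−a(θ − b)))
logit(0.61) = ln(0.61/0.39) = 0.4473
b = θ − logit/(a) = 1.47 − 0.4473/2.2900 = 1.2747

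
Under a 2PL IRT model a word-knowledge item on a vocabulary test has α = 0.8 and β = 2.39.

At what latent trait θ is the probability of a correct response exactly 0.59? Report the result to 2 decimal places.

P(θ) = 1 / (1 + exp(−α(θ − β)))
logit = ln(0.5900/0.4100) = 0.3640
θ = β + logit/(α) = 2.39 + 0.3640/0.8000 = 2.8450

2.84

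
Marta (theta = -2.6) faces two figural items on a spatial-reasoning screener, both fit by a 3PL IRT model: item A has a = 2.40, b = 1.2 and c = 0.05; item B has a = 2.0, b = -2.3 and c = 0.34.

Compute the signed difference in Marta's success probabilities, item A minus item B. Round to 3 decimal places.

-0.524

P(theta) = c + (1 − c) · 1 / (1 + exp(−a(theta − b)))
P_A = 0.0501
P_B = 0.5739
P_A − P_B = -0.5238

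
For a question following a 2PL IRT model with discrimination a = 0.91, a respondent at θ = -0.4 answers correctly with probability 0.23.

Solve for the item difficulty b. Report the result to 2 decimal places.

P(θ) = 1 / (1 + exp(−a(θ − b)))
logit(0.23) = ln(0.23/0.77) = -1.2083
b = θ − logit/(a) = -0.4 − (-1.2083)/0.9100 = 0.9278

0.93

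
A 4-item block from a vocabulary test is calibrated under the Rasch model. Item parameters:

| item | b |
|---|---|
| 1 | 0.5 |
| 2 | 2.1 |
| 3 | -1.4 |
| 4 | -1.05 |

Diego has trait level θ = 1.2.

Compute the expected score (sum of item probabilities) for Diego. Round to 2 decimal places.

2.79

P(θ) = 1 / (1 + exp(−(θ − b)))
P_1 = 1/(1+e^{-0.7000}) = 0.6682
P_2 = 1/(1+e^{0.9000}) = 0.2891
P_3 = 1/(1+e^{-2.6000}) = 0.9309
P_4 = 1/(1+e^{-2.2500}) = 0.9047
E[score] = 0.6682 + 0.2891 + 0.9309 + 0.9047 = 2.7928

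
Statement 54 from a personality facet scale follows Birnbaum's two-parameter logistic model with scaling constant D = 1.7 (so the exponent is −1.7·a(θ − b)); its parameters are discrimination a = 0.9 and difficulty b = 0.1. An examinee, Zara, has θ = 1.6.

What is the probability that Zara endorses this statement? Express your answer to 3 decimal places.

P(θ) = 1 / (1 + exp(−D·a(θ − b)))
Exponent: 1.7 × 0.9 × (1.6 − 0.1) = 2.2950
1/(1 + e^{-2.2950}) = 0.9085
P = 0.9085

0.908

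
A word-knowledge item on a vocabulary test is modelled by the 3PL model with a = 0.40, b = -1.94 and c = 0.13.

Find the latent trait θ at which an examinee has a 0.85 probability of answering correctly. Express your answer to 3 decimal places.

P(θ) = c + (1 − c) · 1 / (1 + exp(−a(θ − b)))
Remove guessing floor: (0.85 − 0.13)/(1 − 0.13) = 0.8276
logit = ln(0.8276/0.1724) = 1.5686
θ = b + logit/(a) = -1.94 + 1.5686/0.4000 = 1.9815

1.982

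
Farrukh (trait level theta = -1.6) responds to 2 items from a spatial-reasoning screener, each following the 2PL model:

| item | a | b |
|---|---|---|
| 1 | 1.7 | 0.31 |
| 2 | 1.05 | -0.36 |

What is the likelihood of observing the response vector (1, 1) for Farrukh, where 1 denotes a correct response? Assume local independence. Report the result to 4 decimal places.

0.0080

P(theta) = 1 / (1 + exp(−a(theta − b)))
P_1 = 1/(1+e^{3.2470}) = 0.0374
P_2 = 1/(1+e^{1.3020}) = 0.2138
L = P_1 × P_2 = 0.0374 × 0.2138 = 0.00800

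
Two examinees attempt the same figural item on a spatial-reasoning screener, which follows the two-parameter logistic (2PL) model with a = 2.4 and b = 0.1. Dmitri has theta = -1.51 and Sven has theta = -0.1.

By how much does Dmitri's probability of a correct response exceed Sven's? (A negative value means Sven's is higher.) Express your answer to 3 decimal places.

P(theta) = 1 / (1 + exp(−a(theta − b)))
P(Dmitri) = 0.0206  [exponent -3.8640]
P(Sven) = 0.3823  [exponent -0.4800]
Difference = 0.0206 − 0.3823 = -0.3617

-0.362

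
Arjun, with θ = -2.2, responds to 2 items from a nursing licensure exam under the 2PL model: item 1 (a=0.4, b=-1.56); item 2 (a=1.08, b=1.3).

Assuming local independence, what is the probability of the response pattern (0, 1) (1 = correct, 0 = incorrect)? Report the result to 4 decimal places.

0.0126

P(θ) = 1 / (1 + exp(−a(θ − b)))
P_1 = 1/(1+e^{0.2560}) = 0.4363
P_2 = 1/(1+e^{3.7800}) = 0.0223
L = (1−P_1) × P_2 = 0.5637 × 0.0223 = 0.01258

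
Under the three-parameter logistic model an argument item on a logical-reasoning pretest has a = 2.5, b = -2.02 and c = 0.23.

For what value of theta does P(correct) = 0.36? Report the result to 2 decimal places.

P(theta) = c + (1 − c) · 1 / (1 + exp(−a(theta − b)))
Remove guessing floor: (0.36 − 0.23)/(1 − 0.23) = 0.1688
logit = ln(0.1688/0.8312) = -1.5939
theta = b + logit/(a) = -2.02 + (-1.5939)/2.5000 = -2.6576

-2.66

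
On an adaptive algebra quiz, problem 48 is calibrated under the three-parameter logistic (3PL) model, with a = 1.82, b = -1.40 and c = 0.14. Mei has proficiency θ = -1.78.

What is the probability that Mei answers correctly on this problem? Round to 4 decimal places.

P(θ) = c + (1 − c) · 1 / (1 + exp(−a(θ − b)))
Exponent: 1.82 × (-1.78 − (-1.40)) = -0.6916
1/(1 + e^{0.6916}) = 0.3337
P = 0.14 + 0.86 × 0.3337 = 0.4270

0.4270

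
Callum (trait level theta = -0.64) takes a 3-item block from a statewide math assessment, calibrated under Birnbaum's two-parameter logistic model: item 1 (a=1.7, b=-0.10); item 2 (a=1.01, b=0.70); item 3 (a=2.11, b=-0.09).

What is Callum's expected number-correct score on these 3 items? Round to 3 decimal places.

P(theta) = 1 / (1 + exp(−a(theta − b)))
P_1 = 1/(1+e^{0.9180}) = 0.2854
P_2 = 1/(1+e^{1.3534}) = 0.2053
P_3 = 1/(1+e^{1.1605}) = 0.2386
E[score] = 0.2854 + 0.2053 + 0.2386 = 0.7293

0.729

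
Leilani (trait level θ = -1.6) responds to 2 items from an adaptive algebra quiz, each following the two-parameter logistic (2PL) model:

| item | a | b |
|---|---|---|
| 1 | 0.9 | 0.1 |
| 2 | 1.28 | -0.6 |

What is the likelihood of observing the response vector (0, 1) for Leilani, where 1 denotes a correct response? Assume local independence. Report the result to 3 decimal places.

0.179

P(θ) = 1 / (1 + exp(−a(θ − b)))
P_1 = 1/(1+e^{1.5300}) = 0.1780
P_2 = 1/(1+e^{1.2800}) = 0.2176
L = (1−P_1) × P_2 = 0.8220 × 0.2176 = 0.17883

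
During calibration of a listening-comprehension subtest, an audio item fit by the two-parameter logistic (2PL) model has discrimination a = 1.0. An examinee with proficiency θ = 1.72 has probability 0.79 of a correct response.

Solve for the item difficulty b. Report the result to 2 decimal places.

P(θ) = 1 / (1 + exp(−a(θ − b)))
logit(0.79) = ln(0.79/0.21) = 1.3249
b = θ − logit/(a) = 1.72 − 1.3249/1.0000 = 0.3951

0.40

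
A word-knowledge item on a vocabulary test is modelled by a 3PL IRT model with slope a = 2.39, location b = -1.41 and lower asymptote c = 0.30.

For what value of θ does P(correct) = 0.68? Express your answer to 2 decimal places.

P(θ) = c + (1 − c) · 1 / (1 + exp(−a(θ − b)))
Remove guessing floor: (0.68 − 0.30)/(1 − 0.30) = 0.5429
logit = ln(0.5429/0.4571) = 0.1719
θ = b + logit/(a) = -1.41 + 0.1719/2.3900 = -1.3381

-1.34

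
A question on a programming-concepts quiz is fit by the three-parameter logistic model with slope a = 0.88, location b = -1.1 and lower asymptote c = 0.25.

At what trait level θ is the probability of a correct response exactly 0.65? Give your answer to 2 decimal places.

-0.95

P(θ) = c + (1 − c) · 1 / (1 + exp(−a(θ − b)))
Remove guessing floor: (0.65 − 0.25)/(1 − 0.25) = 0.5333
logit = ln(0.5333/0.4667) = 0.1335
θ = b + logit/(a) = -1.1 + 0.1335/0.8800 = -0.9483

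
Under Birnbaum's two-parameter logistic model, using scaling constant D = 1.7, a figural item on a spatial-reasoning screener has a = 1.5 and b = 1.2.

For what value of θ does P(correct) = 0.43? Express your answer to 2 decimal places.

1.09

P(θ) = 1 / (1 + exp(−D·a(θ − b)))
logit = ln(0.4300/0.5700) = -0.2819
θ = b + logit/(1.7·a) = 1.2 + (-0.2819)/2.5500 = 1.0895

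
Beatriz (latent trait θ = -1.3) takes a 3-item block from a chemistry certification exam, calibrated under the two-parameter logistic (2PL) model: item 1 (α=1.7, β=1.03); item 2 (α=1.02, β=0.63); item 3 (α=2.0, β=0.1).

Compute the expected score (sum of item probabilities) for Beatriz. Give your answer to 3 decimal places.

P(θ) = 1 / (1 + exp(−α(θ − β)))
P_1 = 1/(1+e^{3.9610}) = 0.0187
P_2 = 1/(1+e^{1.9686}) = 0.1225
P_3 = 1/(1+e^{2.8000}) = 0.0573
E[score] = 0.0187 + 0.1225 + 0.0573 = 0.1986

0.199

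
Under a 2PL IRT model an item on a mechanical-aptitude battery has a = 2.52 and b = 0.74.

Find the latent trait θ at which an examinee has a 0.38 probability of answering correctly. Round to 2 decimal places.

P(θ) = 1 / (1 + exp(−a(θ − b)))
logit = ln(0.3800/0.6200) = -0.4895
θ = b + logit/(a) = 0.74 + (-0.4895)/2.5200 = 0.5457

0.55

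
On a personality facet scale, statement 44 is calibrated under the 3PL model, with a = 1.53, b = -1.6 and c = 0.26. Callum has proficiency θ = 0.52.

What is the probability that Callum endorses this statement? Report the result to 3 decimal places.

P(θ) = c + (1 − c) · 1 / (1 + exp(−a(θ − b)))
Exponent: 1.53 × (0.52 − (-1.6)) = 3.2436
1/(1 + e^{-3.2436}) = 0.9624
P = 0.26 + 0.74 × 0.9624 = 0.9722

0.972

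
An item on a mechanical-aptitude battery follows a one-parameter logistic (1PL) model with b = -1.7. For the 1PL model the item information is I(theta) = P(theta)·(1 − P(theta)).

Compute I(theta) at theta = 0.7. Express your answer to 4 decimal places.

P = 1/(1+e^{-2.4000}) = 0.9168
P(1−P) = 0.9168 × 0.0832 = 0.0763
I = P(1−P) = 0.07625

0.0763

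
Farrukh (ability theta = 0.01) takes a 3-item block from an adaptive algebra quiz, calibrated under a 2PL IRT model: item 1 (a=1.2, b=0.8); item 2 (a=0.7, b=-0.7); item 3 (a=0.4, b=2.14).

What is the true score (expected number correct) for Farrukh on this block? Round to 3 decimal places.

1.200

P(theta) = 1 / (1 + exp(−a(theta − b)))
P_1 = 1/(1+e^{0.9480}) = 0.2793
P_2 = 1/(1+e^{-0.4970}) = 0.6218
P_3 = 1/(1+e^{0.8520}) = 0.2990
E[score] = 0.2793 + 0.6218 + 0.2990 = 1.2001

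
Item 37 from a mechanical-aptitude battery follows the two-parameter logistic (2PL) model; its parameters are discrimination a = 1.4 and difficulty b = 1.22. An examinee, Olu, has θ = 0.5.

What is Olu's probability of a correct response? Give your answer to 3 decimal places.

0.267

P(θ) = 1 / (1 + exp(−a(θ − b)))
Exponent: 1.4 × (0.5 − 1.22) = -1.0080
1/(1 + e^{1.0080}) = 0.2674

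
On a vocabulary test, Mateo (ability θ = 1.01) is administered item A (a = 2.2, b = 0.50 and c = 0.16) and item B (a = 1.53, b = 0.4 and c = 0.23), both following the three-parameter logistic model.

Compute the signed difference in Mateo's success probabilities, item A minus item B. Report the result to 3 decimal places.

0.011

P(θ) = c + (1 − c) · 1 / (1 + exp(−a(θ − b)))
P_A = 0.7937
P_B = 0.7827
P_A − P_B = 0.0110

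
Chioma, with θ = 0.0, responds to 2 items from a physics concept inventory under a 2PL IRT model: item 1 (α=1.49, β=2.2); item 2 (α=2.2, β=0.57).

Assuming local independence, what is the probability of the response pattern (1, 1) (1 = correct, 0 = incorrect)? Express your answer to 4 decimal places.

P(θ) = 1 / (1 + exp(−α(θ − β)))
P_1 = 1/(1+e^{3.2780}) = 0.0363
P_2 = 1/(1+e^{1.2540}) = 0.2220
L = P_1 × P_2 = 0.0363 × 0.2220 = 0.00807

0.0081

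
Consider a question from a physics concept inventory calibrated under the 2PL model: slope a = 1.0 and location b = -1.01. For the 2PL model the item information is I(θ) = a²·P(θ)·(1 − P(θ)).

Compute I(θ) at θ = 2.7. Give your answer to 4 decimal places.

P = 1/(1+e^{-3.7100}) = 0.9761
P(1−P) = 0.9761 × 0.0239 = 0.0233
I = a² × P(1−P) = 1.0² × 0.0233 = 0.02332

0.0233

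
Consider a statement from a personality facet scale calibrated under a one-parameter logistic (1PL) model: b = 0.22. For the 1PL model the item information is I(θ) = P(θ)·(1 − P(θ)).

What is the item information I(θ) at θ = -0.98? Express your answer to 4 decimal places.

P = 1/(1+e^{1.2000}) = 0.2315
P(1−P) = 0.2315 × 0.7685 = 0.1779
I = P(1−P) = 0.17789

0.1779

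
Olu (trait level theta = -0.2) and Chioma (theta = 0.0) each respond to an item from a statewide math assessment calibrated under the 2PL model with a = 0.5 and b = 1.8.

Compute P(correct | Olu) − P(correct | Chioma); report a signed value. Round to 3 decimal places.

-0.020

P(theta) = 1 / (1 + exp(−a(theta − b)))
P(Olu) = 0.2689  [exponent -1.0000]
P(Chioma) = 0.2891  [exponent -0.9000]
Difference = 0.2689 − 0.2891 = -0.0201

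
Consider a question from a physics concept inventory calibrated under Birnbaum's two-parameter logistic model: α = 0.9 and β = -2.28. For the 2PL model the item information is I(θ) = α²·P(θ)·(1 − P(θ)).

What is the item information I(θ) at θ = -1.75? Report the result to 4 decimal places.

P = 1/(1+e^{-0.4770}) = 0.6170
P(1−P) = 0.6170 × 0.3830 = 0.2363
I = α² × P(1−P) = 0.9² × 0.2363 = 0.19140

0.1914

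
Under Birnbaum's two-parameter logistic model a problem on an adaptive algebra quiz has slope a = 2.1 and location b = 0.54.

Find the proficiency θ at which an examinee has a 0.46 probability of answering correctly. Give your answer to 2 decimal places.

0.46

P(θ) = 1 / (1 + exp(−a(θ − b)))
logit = ln(0.4600/0.5400) = -0.1603
θ = b + logit/(a) = 0.54 + (-0.1603)/2.1000 = 0.4636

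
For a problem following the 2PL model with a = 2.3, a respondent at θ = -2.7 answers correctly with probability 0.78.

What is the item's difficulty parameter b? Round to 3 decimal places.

-3.250

P(θ) = 1 / (1 + exp(−a(θ − b)))
logit(0.78) = ln(0.78/0.22) = 1.2657
b = θ − logit/(a) = -2.7 − 1.2657/2.3000 = -3.2503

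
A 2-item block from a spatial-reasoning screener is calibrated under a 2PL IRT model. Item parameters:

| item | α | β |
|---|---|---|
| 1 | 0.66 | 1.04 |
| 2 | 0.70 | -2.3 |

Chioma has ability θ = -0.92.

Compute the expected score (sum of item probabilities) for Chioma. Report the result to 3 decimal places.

0.940

P(θ) = 1 / (1 + exp(−α(θ − β)))
P_1 = 1/(1+e^{1.2936}) = 0.2152
P_2 = 1/(1+e^{-0.9660}) = 0.7243
E[score] = 0.2152 + 0.7243 = 0.9396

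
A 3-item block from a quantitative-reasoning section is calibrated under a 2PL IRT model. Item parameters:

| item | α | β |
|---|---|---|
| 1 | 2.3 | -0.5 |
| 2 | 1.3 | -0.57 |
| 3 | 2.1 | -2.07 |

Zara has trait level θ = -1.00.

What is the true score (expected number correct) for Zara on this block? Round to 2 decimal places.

1.51

P(θ) = 1 / (1 + exp(−α(θ − β)))
P_1 = 1/(1+e^{1.1500}) = 0.2405
P_2 = 1/(1+e^{0.5590}) = 0.3638
P_3 = 1/(1+e^{-2.2470}) = 0.9044
E[score] = 0.2405 + 0.3638 + 0.9044 = 1.5087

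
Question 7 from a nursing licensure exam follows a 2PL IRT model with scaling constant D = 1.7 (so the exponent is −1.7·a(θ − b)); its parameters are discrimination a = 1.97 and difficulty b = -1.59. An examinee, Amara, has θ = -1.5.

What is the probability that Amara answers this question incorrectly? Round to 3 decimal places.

0.425

P(θ) = 1 / (1 + exp(−D·a(θ − b)))
Exponent: 1.7 × 1.97 × (-1.5 − (-1.59)) = 0.3014
1/(1 + e^{-0.3014}) = 0.5748
P = 0.5748
P(incorrect) = 1 − 0.5748 = 0.4252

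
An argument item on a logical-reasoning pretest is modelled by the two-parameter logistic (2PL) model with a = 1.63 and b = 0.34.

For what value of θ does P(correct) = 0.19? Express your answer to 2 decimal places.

P(θ) = 1 / (1 + exp(−a(θ − b)))
logit = ln(0.1900/0.8100) = -1.4500
θ = b + logit/(a) = 0.34 + (-1.4500)/1.6300 = -0.5496

-0.55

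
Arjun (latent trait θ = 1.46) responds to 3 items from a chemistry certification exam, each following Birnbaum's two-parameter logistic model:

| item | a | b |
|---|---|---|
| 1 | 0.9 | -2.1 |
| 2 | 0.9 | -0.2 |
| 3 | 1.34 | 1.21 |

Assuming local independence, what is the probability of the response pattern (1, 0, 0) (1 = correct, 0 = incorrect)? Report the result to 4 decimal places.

P(θ) = 1 / (1 + exp(−a(θ − b)))
P_1 = 1/(1+e^{-3.2040}) = 0.9610
P_2 = 1/(1+e^{-1.4940}) = 0.8167
P_3 = 1/(1+e^{-0.3350}) = 0.5830
L = P_1 × (1−P_2) × (1−P_3) = 0.9610 × 0.1833 × 0.4170 = 0.07347

0.0735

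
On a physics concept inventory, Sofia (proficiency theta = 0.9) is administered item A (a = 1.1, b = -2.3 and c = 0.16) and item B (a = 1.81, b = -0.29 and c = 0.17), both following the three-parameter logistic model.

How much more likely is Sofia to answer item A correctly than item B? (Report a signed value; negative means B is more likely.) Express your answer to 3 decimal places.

P(theta) = c + (1 − c) · 1 / (1 + exp(−a(theta − b)))
P_A = 0.9759
P_B = 0.9137
P_A − P_B = 0.0621

0.062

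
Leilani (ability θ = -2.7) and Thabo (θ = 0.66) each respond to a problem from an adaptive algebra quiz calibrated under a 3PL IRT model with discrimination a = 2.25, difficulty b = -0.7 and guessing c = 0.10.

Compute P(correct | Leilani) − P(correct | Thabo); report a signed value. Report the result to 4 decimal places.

P(θ) = c + (1 − c) · 1 / (1 + exp(−a(θ − b)))
P(Leilani) = 0.1099  [exponent -4.5000]
P(Thabo) = 0.9597  [exponent 3.0600]
Difference = 0.1099 − 0.9597 = -0.8498

-0.8498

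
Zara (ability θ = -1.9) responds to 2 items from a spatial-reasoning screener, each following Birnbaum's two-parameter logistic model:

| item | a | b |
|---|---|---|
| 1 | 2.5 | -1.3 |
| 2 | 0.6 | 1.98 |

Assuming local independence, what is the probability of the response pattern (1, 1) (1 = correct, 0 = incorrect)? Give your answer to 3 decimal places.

0.016

P(θ) = 1 / (1 + exp(−a(θ − b)))
P_1 = 1/(1+e^{1.5000}) = 0.1824
P_2 = 1/(1+e^{2.3280}) = 0.0888
L = P_1 × P_2 = 0.1824 × 0.0888 = 0.01620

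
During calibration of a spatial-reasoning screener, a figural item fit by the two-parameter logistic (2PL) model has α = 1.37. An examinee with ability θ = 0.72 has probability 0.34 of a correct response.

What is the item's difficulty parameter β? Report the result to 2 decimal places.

1.20

P(θ) = 1 / (1 + exp(−α(θ − β)))
logit(0.34) = ln(0.34/0.66) = -0.6633
β = θ − logit/(α) = 0.72 − (-0.6633)/1.3700 = 1.2042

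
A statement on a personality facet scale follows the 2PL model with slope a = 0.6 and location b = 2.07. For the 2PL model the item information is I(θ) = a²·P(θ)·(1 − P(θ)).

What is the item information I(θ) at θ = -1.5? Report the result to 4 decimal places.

P = 1/(1+e^{2.1420}) = 0.1051
P(1−P) = 0.1051 × 0.8949 = 0.0940
I = a² × P(1−P) = 0.6² × 0.0940 = 0.03385

0.0339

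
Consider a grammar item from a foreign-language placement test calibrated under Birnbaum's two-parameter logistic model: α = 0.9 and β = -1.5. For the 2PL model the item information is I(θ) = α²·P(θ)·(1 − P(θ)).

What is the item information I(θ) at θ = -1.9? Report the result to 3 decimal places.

P = 1/(1+e^{0.3600}) = 0.4110
P(1−P) = 0.4110 × 0.5890 = 0.2421
I = α² × P(1−P) = 0.9² × 0.2421 = 0.19608

0.196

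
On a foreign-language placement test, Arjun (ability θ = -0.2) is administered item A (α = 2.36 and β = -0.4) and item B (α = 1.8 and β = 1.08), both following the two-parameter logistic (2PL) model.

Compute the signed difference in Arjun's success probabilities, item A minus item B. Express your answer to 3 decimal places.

P(θ) = 1 / (1 + exp(−α(θ − β)))
P_A = 0.6159
P_B = 0.0908
P_A − P_B = 0.5251

0.525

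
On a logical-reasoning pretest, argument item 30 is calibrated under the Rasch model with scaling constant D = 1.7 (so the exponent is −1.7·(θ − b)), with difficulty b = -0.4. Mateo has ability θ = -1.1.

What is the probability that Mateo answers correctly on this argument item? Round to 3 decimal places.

0.233

P(θ) = 1 / (1 + exp(−D·(θ − b)))
Exponent: 1.7 × (-1.1 − (-0.4)) = -1.1900
1/(1 + e^{1.1900}) = 0.2333
P = 0.2333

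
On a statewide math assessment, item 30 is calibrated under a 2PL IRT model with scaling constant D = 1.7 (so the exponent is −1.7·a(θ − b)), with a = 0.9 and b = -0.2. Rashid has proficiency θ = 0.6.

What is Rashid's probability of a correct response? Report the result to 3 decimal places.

0.773

P(θ) = 1 / (1 + exp(−D·a(θ − b)))
Exponent: 1.7 × 0.9 × (0.6 − (-0.2)) = 1.2240
1/(1 + e^{-1.2240}) = 0.7728
P = 0.7728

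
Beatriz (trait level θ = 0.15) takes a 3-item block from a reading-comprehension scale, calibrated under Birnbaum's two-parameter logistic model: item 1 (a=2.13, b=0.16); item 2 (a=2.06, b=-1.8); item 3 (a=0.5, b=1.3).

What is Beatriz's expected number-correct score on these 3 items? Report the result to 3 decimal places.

1.837

P(θ) = 1 / (1 + exp(−a(θ − b)))
P_1 = 1/(1+e^{0.0213}) = 0.4947
P_2 = 1/(1+e^{-4.0170}) = 0.9823
P_3 = 1/(1+e^{0.5750}) = 0.3601
E[score] = 0.4947 + 0.9823 + 0.3601 = 1.8371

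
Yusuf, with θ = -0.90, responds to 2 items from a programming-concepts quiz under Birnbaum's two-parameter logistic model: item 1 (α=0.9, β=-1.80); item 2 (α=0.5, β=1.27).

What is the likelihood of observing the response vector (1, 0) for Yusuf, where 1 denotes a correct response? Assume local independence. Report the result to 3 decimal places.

0.517

P(θ) = 1 / (1 + exp(−α(θ − β)))
P_1 = 1/(1+e^{-0.8100}) = 0.6921
P_2 = 1/(1+e^{1.0850}) = 0.2526
L = P_1 × (1−P_2) = 0.6921 × 0.7474 = 0.51731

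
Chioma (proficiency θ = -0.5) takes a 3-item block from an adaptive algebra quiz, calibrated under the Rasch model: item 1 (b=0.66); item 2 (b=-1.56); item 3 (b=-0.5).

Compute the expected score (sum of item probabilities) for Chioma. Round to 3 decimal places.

P(θ) = 1 / (1 + exp(−(θ − b)))
P_1 = 1/(1+e^{1.1600}) = 0.2387
P_2 = 1/(1+e^{-1.0600}) = 0.7427
P_3 = 1/(1+e^{0.0000}) = 0.5000
E[score] = 0.2387 + 0.7427 + 0.5000 = 1.4814

1.481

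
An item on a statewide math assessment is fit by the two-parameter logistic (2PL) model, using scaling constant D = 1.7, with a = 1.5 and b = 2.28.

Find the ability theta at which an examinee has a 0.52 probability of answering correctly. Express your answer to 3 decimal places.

P(theta) = 1 / (1 + exp(−D·a(theta − b)))
logit = ln(0.5200/0.4800) = 0.0800
theta = b + logit/(1.7·a) = 2.28 + 0.0800/2.5500 = 2.3114

2.311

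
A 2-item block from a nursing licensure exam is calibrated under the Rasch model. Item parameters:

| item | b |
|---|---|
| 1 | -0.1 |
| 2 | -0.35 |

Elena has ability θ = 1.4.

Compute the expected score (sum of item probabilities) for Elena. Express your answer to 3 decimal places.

1.670

P(θ) = 1 / (1 + exp(−(θ − b)))
P_1 = 1/(1+e^{-1.5000}) = 0.8176
P_2 = 1/(1+e^{-1.7500}) = 0.8520
E[score] = 0.8176 + 0.8520 = 1.6695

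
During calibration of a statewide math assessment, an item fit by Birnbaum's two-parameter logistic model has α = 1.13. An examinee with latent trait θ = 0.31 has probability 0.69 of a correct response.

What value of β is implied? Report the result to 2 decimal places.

-0.40

P(θ) = 1 / (1 + exp(−α(θ − β)))
logit(0.69) = ln(0.69/0.31) = 0.8001
β = θ − logit/(α) = 0.31 − 0.8001/1.1300 = -0.3981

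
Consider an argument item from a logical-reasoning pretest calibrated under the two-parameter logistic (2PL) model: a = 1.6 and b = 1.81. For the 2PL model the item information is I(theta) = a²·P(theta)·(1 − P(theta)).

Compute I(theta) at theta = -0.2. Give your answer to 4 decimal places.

P = 1/(1+e^{3.2160}) = 0.0386
P(1−P) = 0.0386 × 0.9614 = 0.0371
I = a² × P(1−P) = 1.6² × 0.0371 = 0.09493

0.0949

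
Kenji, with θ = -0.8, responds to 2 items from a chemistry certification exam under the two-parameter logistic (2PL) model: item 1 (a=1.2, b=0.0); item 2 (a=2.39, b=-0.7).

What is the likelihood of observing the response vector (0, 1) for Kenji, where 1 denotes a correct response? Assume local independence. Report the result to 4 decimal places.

0.3186

P(θ) = 1 / (1 + exp(−a(θ − b)))
P_1 = 1/(1+e^{0.9600}) = 0.2769
P_2 = 1/(1+e^{0.2390}) = 0.4405
L = (1−P_1) × P_2 = 0.7231 × 0.4405 = 0.31856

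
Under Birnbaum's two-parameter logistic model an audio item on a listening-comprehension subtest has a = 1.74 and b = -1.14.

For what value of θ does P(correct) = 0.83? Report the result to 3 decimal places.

P(θ) = 1 / (1 + exp(−a(θ − b)))
logit = ln(0.8300/0.1700) = 1.5856
θ = b + logit/(a) = -1.14 + 1.5856/1.7400 = -0.2287

-0.229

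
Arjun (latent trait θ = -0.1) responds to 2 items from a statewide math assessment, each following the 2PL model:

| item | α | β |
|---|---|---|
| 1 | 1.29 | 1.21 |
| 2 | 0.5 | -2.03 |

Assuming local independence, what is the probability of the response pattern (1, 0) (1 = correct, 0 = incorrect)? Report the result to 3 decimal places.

P(θ) = 1 / (1 + exp(−α(θ − β)))
P_1 = 1/(1+e^{1.6899}) = 0.1558
P_2 = 1/(1+e^{-0.9650}) = 0.7241
L = P_1 × (1−P_2) = 0.1558 × 0.2759 = 0.04298

0.043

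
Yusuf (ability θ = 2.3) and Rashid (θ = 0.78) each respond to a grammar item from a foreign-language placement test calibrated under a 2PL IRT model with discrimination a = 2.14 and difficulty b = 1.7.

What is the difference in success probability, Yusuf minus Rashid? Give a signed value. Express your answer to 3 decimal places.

0.661

P(θ) = 1 / (1 + exp(−a(θ − b)))
P(Yusuf) = 0.7831  [exponent 1.2840]
P(Rashid) = 0.1225  [exponent -1.9688]
Difference = 0.7831 − 0.1225 = 0.6606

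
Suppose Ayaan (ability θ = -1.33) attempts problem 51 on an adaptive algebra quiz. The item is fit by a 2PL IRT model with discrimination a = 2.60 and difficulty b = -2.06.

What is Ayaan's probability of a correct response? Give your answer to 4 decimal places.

P(θ) = 1 / (1 + exp(−a(θ − b)))
Exponent: 2.60 × (-1.33 − (-2.06)) = 1.8980
1/(1 + e^{-1.8980}) = 0.8697

0.8697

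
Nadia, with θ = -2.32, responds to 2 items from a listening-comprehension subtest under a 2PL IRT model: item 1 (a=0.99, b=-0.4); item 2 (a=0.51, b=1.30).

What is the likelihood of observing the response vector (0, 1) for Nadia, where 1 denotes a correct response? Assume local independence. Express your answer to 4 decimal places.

P(θ) = 1 / (1 + exp(−a(θ − b)))
P_1 = 1/(1+e^{1.9008}) = 0.1300
P_2 = 1/(1+e^{1.8462}) = 0.1363
L = (1−P_1) × P_2 = 0.8700 × 0.1363 = 0.11860

0.1186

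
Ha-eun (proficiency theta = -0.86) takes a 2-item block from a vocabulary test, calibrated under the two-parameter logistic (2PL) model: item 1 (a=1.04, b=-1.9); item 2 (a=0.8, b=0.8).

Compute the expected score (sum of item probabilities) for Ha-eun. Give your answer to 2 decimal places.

P(theta) = 1 / (1 + exp(−a(theta − b)))
P_1 = 1/(1+e^{-1.0816}) = 0.7468
P_2 = 1/(1+e^{1.3280}) = 0.2095
E[score] = 0.7468 + 0.2095 = 0.9563

0.96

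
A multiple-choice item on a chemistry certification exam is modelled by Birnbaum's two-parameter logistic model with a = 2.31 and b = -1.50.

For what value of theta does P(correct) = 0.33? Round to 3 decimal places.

P(theta) = 1 / (1 + exp(−a(theta − b)))
logit = ln(0.3300/0.6700) = -0.7082
theta = b + logit/(a) = -1.50 + (-0.7082)/2.3100 = -1.8066

-1.807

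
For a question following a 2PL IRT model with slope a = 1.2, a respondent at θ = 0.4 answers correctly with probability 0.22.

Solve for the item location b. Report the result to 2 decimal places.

P(θ) = 1 / (1 + exp(−a(θ − b)))
logit(0.22) = ln(0.22/0.78) = -1.2657
b = θ − logit/(a) = 0.4 − (-1.2657)/1.2000 = 1.4547

1.45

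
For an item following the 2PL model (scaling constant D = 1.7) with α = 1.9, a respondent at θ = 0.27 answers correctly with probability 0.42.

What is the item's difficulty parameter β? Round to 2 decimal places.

0.37

P(θ) = 1 / (1 + exp(−D·α(θ − β)))
logit(0.42) = ln(0.42/0.58) = -0.3228
β = θ − logit/(1.7·α) = 0.27 − (-0.3228)/3.2300 = 0.3699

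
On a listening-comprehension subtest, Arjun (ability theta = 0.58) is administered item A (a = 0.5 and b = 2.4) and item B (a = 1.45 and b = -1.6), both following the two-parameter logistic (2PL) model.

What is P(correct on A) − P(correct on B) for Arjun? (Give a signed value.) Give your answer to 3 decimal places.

P(theta) = 1 / (1 + exp(−a(theta − b)))
P_A = 0.2870
P_B = 0.9593
P_A − P_B = -0.6723

-0.672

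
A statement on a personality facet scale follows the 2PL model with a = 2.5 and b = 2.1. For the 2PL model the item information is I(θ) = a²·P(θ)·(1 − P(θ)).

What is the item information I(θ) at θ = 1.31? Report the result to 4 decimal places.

P = 1/(1+e^{1.9750}) = 0.1219
P(1−P) = 0.1219 × 0.8781 = 0.1070
I = a² × P(1−P) = 2.5² × 0.1070 = 0.66878

0.6688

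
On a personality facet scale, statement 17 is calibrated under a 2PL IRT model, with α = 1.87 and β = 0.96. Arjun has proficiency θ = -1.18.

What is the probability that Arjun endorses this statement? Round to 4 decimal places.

P(θ) = 1 / (1 + exp(−α(θ − β)))
Exponent: 1.87 × (-1.18 − 0.96) = -4.0018
1/(1 + e^{4.0018}) = 0.0180

0.0180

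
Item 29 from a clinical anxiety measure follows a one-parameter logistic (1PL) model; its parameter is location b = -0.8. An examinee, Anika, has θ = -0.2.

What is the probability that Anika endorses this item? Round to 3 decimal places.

P(θ) = 1 / (1 + exp(−(θ − b)))
Exponent: (-0.2 − (-0.8)) = 0.6000
1/(1 + e^{-0.6000}) = 0.6457
P = 0.6457

0.646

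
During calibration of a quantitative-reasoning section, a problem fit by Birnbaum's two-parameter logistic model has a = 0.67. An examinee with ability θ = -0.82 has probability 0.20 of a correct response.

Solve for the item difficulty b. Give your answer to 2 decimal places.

P(θ) = 1 / (1 + exp(−a(θ − b)))
logit(0.20) = ln(0.20/0.80) = -1.3863
b = θ − logit/(a) = -0.82 − (-1.3863)/0.6700 = 1.2491

1.25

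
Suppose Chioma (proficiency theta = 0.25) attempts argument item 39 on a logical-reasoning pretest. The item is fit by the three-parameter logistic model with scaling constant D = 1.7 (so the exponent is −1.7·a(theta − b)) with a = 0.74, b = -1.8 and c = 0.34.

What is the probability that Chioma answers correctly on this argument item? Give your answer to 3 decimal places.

0.953

P(theta) = c + (1 − c) · 1 / (1 + exp(−D·a(theta − b)))
Exponent: 1.7 × 0.74 × (0.25 − (-1.8)) = 2.5789
1/(1 + e^{-2.5789}) = 0.9295
P = 0.34 + 0.66 × 0.9295 = 0.9535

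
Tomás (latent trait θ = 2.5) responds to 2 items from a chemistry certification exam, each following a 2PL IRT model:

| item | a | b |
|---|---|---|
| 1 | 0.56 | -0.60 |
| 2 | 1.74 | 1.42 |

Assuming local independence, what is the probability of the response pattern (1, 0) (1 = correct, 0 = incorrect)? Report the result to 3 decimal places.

P(θ) = 1 / (1 + exp(−a(θ − b)))
P_1 = 1/(1+e^{-1.7360}) = 0.8502
P_2 = 1/(1+e^{-1.8792}) = 0.8675
L = P_1 × (1−P_2) = 0.8502 × 0.1325 = 0.11263

0.113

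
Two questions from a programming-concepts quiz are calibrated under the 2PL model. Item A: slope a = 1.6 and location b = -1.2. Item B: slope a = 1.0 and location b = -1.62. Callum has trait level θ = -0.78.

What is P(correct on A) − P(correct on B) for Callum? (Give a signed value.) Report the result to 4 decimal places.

P(θ) = 1 / (1 + exp(−a(θ − b)))
P_A = 0.6620
P_B = 0.6985
P_A − P_B = -0.0365

-0.0365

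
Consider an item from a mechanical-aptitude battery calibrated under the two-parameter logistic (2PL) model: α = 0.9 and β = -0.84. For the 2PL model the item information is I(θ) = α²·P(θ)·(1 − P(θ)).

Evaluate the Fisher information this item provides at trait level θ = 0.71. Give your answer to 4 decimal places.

P = 1/(1+e^{-1.3950}) = 0.8014
P(1−P) = 0.8014 × 0.1986 = 0.1592
I = α² × P(1−P) = 0.9² × 0.1592 = 0.12892

0.1289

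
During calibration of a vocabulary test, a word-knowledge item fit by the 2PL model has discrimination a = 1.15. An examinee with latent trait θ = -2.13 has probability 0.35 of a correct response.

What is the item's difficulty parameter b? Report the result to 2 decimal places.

P(θ) = 1 / (1 + exp(−a(θ − b)))
logit(0.35) = ln(0.35/0.65) = -0.6190
b = θ − logit/(a) = -2.13 − (-0.6190)/1.1500 = -1.5917

-1.59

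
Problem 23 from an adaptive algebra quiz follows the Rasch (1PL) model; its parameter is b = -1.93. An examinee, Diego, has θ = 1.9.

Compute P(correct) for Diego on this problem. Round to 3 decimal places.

0.979

P(θ) = 1 / (1 + exp(−(θ − b)))
Exponent: (1.9 − (-1.93)) = 3.8300
1/(1 + e^{-3.8300}) = 0.9788
P = 0.9788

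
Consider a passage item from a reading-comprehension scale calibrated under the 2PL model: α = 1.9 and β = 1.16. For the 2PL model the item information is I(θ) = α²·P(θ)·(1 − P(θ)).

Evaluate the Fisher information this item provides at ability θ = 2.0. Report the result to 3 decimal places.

P = 1/(1+e^{-1.5960}) = 0.8315
P(1−P) = 0.8315 × 0.1685 = 0.1401
I = α² × P(1−P) = 1.9² × 0.1401 = 0.50589

0.506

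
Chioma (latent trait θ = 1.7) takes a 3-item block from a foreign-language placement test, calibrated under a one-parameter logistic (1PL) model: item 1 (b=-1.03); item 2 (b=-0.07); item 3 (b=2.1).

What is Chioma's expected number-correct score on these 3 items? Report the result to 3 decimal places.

P(θ) = 1 / (1 + exp(−(θ − b)))
P_1 = 1/(1+e^{-2.7300}) = 0.9388
P_2 = 1/(1+e^{-1.7700}) = 0.8545
P_3 = 1/(1+e^{0.4000}) = 0.4013
E[score] = 0.9388 + 0.8545 + 0.4013 = 2.1945

2.195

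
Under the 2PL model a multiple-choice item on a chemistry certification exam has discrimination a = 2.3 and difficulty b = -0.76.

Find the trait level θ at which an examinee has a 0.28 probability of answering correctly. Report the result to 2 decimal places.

-1.17

P(θ) = 1 / (1 + exp(−a(θ − b)))
logit = ln(0.2800/0.7200) = -0.9445
θ = b + logit/(a) = -0.76 + (-0.9445)/2.3000 = -1.1706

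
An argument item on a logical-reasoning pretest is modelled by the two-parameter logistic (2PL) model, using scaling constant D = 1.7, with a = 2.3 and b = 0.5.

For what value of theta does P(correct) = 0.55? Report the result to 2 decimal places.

0.55

P(theta) = 1 / (1 + exp(−D·a(theta − b)))
logit = ln(0.5500/0.4500) = 0.2007
theta = b + logit/(1.7·a) = 0.5 + 0.2007/3.9100 = 0.5513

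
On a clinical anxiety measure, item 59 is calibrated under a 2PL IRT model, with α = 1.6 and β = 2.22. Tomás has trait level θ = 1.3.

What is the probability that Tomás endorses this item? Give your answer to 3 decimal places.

0.187

P(θ) = 1 / (1 + exp(−α(θ − β)))
Exponent: 1.6 × (1.3 − 2.22) = -1.4720
1/(1 + e^{1.4720}) = 0.1866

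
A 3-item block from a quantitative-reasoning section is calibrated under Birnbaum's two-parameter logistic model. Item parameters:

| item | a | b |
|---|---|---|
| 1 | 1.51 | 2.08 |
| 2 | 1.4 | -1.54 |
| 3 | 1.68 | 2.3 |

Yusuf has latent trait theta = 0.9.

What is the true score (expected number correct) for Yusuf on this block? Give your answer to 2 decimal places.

P(theta) = 1 / (1 + exp(−a(theta − b)))
P_1 = 1/(1+e^{1.7818}) = 0.1441
P_2 = 1/(1+e^{-3.4160}) = 0.9682
P_3 = 1/(1+e^{2.3520}) = 0.0869
E[score] = 0.1441 + 0.9682 + 0.0869 = 1.1992

1.20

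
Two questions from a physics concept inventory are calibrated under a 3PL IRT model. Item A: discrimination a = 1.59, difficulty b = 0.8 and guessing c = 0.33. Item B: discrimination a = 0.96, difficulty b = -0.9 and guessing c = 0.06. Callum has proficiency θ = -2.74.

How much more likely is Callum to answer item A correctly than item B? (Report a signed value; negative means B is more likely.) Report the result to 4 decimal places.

P(θ) = c + (1 − c) · 1 / (1 + exp(−a(θ − b)))
P_A = 0.3324
P_B = 0.1972
P_A − P_B = 0.1352

0.1352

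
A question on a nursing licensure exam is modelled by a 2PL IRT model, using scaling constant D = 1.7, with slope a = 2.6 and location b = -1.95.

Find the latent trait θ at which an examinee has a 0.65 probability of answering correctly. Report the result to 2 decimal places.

P(θ) = 1 / (1 + exp(−D·a(θ − b)))
logit = ln(0.6500/0.3500) = 0.6190
θ = b + logit/(1.7·a) = -1.95 + 0.6190/4.4200 = -1.8099

-1.81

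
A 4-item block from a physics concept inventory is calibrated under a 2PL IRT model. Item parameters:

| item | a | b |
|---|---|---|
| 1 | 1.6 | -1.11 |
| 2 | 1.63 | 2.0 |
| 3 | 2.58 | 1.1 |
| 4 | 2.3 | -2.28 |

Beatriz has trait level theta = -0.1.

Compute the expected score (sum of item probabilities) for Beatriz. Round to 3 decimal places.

P(theta) = 1 / (1 + exp(−a(theta − b)))
P_1 = 1/(1+e^{-1.6160}) = 0.8342
P_2 = 1/(1+e^{3.4230}) = 0.0316
P_3 = 1/(1+e^{3.0960}) = 0.0433
P_4 = 1/(1+e^{-5.0140}) = 0.9934
E[score] = 0.8342 + 0.0316 + 0.0433 + 0.9934 = 1.9025

1.902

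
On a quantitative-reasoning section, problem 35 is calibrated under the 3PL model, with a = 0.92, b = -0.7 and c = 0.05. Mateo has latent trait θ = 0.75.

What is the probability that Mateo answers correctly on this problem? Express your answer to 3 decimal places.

P(θ) = c + (1 − c) · 1 / (1 + exp(−a(θ − b)))
Exponent: 0.92 × (0.75 − (-0.7)) = 1.3340
1/(1 + e^{-1.3340}) = 0.7915
P = 0.05 + 0.95 × 0.7915 = 0.8019

0.802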